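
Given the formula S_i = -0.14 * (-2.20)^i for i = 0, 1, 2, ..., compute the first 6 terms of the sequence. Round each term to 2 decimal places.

This is a geometric sequence.
i=0: S_0 = -0.14 * (-2.2)^0 = -0.14
i=1: S_1 = -0.14 * (-2.2)^1 ≈ 0.31
i=2: S_2 = -0.14 * (-2.2)^2 ≈ -0.68
i=3: S_3 = -0.14 * (-2.2)^3 ≈ 1.49
i=4: S_4 = -0.14 * (-2.2)^4 ≈ -3.28
i=5: S_5 = -0.14 * (-2.2)^5 ≈ 7.22
The first 6 terms are: [-0.14, 0.31, -0.68, 1.49, -3.28, 7.22]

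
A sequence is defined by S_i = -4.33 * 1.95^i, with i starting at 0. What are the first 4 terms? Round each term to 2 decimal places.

This is a geometric sequence.
i=0: S_0 = -4.33 * 1.95^0 = -4.33
i=1: S_1 = -4.33 * 1.95^1 ≈ -8.44
i=2: S_2 = -4.33 * 1.95^2 ≈ -16.46
i=3: S_3 = -4.33 * 1.95^3 ≈ -32.11
The first 4 terms are: [-4.33, -8.44, -16.46, -32.11]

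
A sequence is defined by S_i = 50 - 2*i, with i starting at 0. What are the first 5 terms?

This is an arithmetic sequence.
i=0: S_0 = 50 + -2*0 = 50
i=1: S_1 = 50 + -2*1 = 48
i=2: S_2 = 50 + -2*2 = 46
i=3: S_3 = 50 + -2*3 = 44
i=4: S_4 = 50 + -2*4 = 42
The first 5 terms are: [50, 48, 46, 44, 42]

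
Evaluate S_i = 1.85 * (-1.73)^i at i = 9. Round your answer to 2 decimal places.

S_9 = 1.85 * (-1.73)^9 ≈ 1.85 * -138.80814 ≈ -256.8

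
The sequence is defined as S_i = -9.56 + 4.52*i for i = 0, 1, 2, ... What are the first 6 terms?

This is an arithmetic sequence.
i=0: S_0 = -9.56 + 4.52*0 = -9.56
i=1: S_1 = -9.56 + 4.52*1 = -5.04
i=2: S_2 = -9.56 + 4.52*2 = -0.52
i=3: S_3 = -9.56 + 4.52*3 = 4.0
i=4: S_4 = -9.56 + 4.52*4 = 8.52
i=5: S_5 = -9.56 + 4.52*5 = 13.04
The first 6 terms are: [-9.56, -5.04, -0.52, 4.0, 8.52, 13.04]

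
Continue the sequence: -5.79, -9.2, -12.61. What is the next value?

Differences: -9.2 - -5.79 = -3.41
This is an arithmetic sequence with common difference d = -3.41.
Next term = -12.61 + -3.41 = -16.02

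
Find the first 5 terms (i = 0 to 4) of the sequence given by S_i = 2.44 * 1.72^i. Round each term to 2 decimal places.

This is a geometric sequence.
i=0: S_0 = 2.44 * 1.72^0 = 2.44
i=1: S_1 = 2.44 * 1.72^1 ≈ 4.2
i=2: S_2 = 2.44 * 1.72^2 ≈ 7.22
i=3: S_3 = 2.44 * 1.72^3 ≈ 12.42
i=4: S_4 = 2.44 * 1.72^4 ≈ 21.36
The first 5 terms are: [2.44, 4.2, 7.22, 12.42, 21.36]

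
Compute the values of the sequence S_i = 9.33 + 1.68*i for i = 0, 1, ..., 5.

This is an arithmetic sequence.
i=0: S_0 = 9.33 + 1.68*0 = 9.33
i=1: S_1 = 9.33 + 1.68*1 = 11.01
i=2: S_2 = 9.33 + 1.68*2 = 12.69
i=3: S_3 = 9.33 + 1.68*3 = 14.37
i=4: S_4 = 9.33 + 1.68*4 = 16.05
i=5: S_5 = 9.33 + 1.68*5 = 17.73
The first 6 terms are: [9.33, 11.01, 12.69, 14.37, 16.05, 17.73]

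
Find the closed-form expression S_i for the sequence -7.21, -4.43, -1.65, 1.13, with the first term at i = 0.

Check differences: -4.43 - -7.21 = 2.78
-1.65 - -4.43 = 2.78
Common difference d = 2.78.
First term a = -7.21.
Formula: S_i = -7.21 + 2.78*i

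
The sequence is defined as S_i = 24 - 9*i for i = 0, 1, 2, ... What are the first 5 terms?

This is an arithmetic sequence.
i=0: S_0 = 24 + -9*0 = 24
i=1: S_1 = 24 + -9*1 = 15
i=2: S_2 = 24 + -9*2 = 6
i=3: S_3 = 24 + -9*3 = -3
i=4: S_4 = 24 + -9*4 = -12
The first 5 terms are: [24, 15, 6, -3, -12]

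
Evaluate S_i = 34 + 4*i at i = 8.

S_8 = 34 + 4*8 = 34 + 32 = 66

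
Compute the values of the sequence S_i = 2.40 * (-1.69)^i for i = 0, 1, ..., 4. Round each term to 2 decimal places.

This is a geometric sequence.
i=0: S_0 = 2.4 * (-1.69)^0 = 2.4
i=1: S_1 = 2.4 * (-1.69)^1 ≈ -4.06
i=2: S_2 = 2.4 * (-1.69)^2 ≈ 6.85
i=3: S_3 = 2.4 * (-1.69)^3 ≈ -11.58
i=4: S_4 = 2.4 * (-1.69)^4 ≈ 19.58
The first 5 terms are: [2.4, -4.06, 6.85, -11.58, 19.58]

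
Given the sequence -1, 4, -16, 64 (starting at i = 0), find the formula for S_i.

Check ratios: 4 / -1 = -4.0
Common ratio r = -4.
First term a = -1.
Formula: S_i = -1 * (-4)^i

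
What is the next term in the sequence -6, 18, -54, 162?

Ratios: 18 / -6 = -3.0
This is a geometric sequence with common ratio r = -3.
Next term = 162 * -3 = -486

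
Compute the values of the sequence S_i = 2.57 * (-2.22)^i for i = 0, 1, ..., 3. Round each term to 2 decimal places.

This is a geometric sequence.
i=0: S_0 = 2.57 * (-2.22)^0 = 2.57
i=1: S_1 = 2.57 * (-2.22)^1 ≈ -5.71
i=2: S_2 = 2.57 * (-2.22)^2 ≈ 12.67
i=3: S_3 = 2.57 * (-2.22)^3 ≈ -28.12
The first 4 terms are: [2.57, -5.71, 12.67, -28.12]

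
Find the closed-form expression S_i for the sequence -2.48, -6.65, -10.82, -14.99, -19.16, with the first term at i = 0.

Check differences: -6.65 - -2.48 = -4.17
-10.82 - -6.65 = -4.17
Common difference d = -4.17.
First term a = -2.48.
Formula: S_i = -2.48 - 4.17*i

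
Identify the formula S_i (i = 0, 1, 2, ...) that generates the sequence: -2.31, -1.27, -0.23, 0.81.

Check differences: -1.27 - -2.31 = 1.04
-0.23 - -1.27 = 1.04
Common difference d = 1.04.
First term a = -2.31.
Formula: S_i = -2.31 + 1.04*i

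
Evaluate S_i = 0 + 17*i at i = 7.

S_7 = 0 + 17*7 = 0 + 119 = 119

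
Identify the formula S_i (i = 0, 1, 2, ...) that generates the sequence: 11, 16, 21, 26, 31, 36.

Check differences: 16 - 11 = 5
21 - 16 = 5
Common difference d = 5.
First term a = 11.
Formula: S_i = 11 + 5*i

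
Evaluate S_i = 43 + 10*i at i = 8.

S_8 = 43 + 10*8 = 43 + 80 = 123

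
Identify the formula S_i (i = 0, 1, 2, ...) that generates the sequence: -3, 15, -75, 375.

Check ratios: 15 / -3 = -5.0
Common ratio r = -5.
First term a = -3.
Formula: S_i = -3 * (-5)^i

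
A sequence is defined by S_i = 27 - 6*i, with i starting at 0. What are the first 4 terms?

This is an arithmetic sequence.
i=0: S_0 = 27 + -6*0 = 27
i=1: S_1 = 27 + -6*1 = 21
i=2: S_2 = 27 + -6*2 = 15
i=3: S_3 = 27 + -6*3 = 9
The first 4 terms are: [27, 21, 15, 9]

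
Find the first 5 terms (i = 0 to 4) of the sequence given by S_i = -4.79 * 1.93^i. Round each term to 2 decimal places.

This is a geometric sequence.
i=0: S_0 = -4.79 * 1.93^0 = -4.79
i=1: S_1 = -4.79 * 1.93^1 ≈ -9.24
i=2: S_2 = -4.79 * 1.93^2 ≈ -17.84
i=3: S_3 = -4.79 * 1.93^3 ≈ -34.44
i=4: S_4 = -4.79 * 1.93^4 ≈ -66.46
The first 5 terms are: [-4.79, -9.24, -17.84, -34.44, -66.46]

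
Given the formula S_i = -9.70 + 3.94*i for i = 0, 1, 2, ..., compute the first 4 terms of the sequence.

This is an arithmetic sequence.
i=0: S_0 = -9.7 + 3.94*0 = -9.7
i=1: S_1 = -9.7 + 3.94*1 = -5.76
i=2: S_2 = -9.7 + 3.94*2 = -1.82
i=3: S_3 = -9.7 + 3.94*3 = 2.12
The first 4 terms are: [-9.7, -5.76, -1.82, 2.12]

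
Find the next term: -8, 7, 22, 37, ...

Differences: 7 - -8 = 15
This is an arithmetic sequence with common difference d = 15.
Next term = 37 + 15 = 52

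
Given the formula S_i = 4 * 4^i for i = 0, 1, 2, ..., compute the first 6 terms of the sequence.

This is a geometric sequence.
i=0: S_0 = 4 * 4^0 = 4
i=1: S_1 = 4 * 4^1 = 16
i=2: S_2 = 4 * 4^2 = 64
i=3: S_3 = 4 * 4^3 = 256
i=4: S_4 = 4 * 4^4 = 1024
i=5: S_5 = 4 * 4^5 = 4096
The first 6 terms are: [4, 16, 64, 256, 1024, 4096]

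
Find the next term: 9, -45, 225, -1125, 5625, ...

Ratios: -45 / 9 = -5.0
This is a geometric sequence with common ratio r = -5.
Next term = 5625 * -5 = -28125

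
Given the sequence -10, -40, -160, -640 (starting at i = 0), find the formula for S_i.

Check ratios: -40 / -10 = 4.0
Common ratio r = 4.
First term a = -10.
Formula: S_i = -10 * 4^i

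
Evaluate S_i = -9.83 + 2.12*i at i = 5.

S_5 = -9.83 + 2.12*5 = -9.83 + 10.6 = 0.77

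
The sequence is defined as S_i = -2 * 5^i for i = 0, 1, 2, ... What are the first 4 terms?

This is a geometric sequence.
i=0: S_0 = -2 * 5^0 = -2
i=1: S_1 = -2 * 5^1 = -10
i=2: S_2 = -2 * 5^2 = -50
i=3: S_3 = -2 * 5^3 = -250
The first 4 terms are: [-2, -10, -50, -250]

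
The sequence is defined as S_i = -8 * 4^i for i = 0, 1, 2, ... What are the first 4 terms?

This is a geometric sequence.
i=0: S_0 = -8 * 4^0 = -8
i=1: S_1 = -8 * 4^1 = -32
i=2: S_2 = -8 * 4^2 = -128
i=3: S_3 = -8 * 4^3 = -512
The first 4 terms are: [-8, -32, -128, -512]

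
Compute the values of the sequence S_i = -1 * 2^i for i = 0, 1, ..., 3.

This is a geometric sequence.
i=0: S_0 = -1 * 2^0 = -1
i=1: S_1 = -1 * 2^1 = -2
i=2: S_2 = -1 * 2^2 = -4
i=3: S_3 = -1 * 2^3 = -8
The first 4 terms are: [-1, -2, -4, -8]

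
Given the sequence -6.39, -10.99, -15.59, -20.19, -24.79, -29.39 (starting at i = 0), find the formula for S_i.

Check differences: -10.99 - -6.39 = -4.6
-15.59 - -10.99 = -4.6
Common difference d = -4.6.
First term a = -6.39.
Formula: S_i = -6.39 - 4.60*i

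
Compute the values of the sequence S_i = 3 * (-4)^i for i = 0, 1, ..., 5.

This is a geometric sequence.
i=0: S_0 = 3 * (-4)^0 = 3
i=1: S_1 = 3 * (-4)^1 = -12
i=2: S_2 = 3 * (-4)^2 = 48
i=3: S_3 = 3 * (-4)^3 = -192
i=4: S_4 = 3 * (-4)^4 = 768
i=5: S_5 = 3 * (-4)^5 = -3072
The first 6 terms are: [3, -12, 48, -192, 768, -3072]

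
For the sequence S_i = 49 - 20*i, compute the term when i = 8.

S_8 = 49 + -20*8 = 49 + -160 = -111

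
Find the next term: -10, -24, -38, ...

Differences: -24 - -10 = -14
This is an arithmetic sequence with common difference d = -14.
Next term = -38 + -14 = -52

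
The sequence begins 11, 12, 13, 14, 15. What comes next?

Differences: 12 - 11 = 1
This is an arithmetic sequence with common difference d = 1.
Next term = 15 + 1 = 16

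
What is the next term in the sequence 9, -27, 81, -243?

Ratios: -27 / 9 = -3.0
This is a geometric sequence with common ratio r = -3.
Next term = -243 * -3 = 729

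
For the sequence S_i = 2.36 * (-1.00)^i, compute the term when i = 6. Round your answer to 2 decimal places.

S_6 = 2.36 * (-1.0)^6 = 2.36 * 1 = 2.36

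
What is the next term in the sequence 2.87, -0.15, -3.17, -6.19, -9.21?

Differences: -0.15 - 2.87 = -3.02
This is an arithmetic sequence with common difference d = -3.02.
Next term = -9.21 + -3.02 = -12.23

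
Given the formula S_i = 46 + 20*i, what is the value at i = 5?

S_5 = 46 + 20*5 = 46 + 100 = 146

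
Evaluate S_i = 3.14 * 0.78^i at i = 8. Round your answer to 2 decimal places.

S_8 = 3.14 * 0.78^8 ≈ 3.14 * 0.137 ≈ 0.43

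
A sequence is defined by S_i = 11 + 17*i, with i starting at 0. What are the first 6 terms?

This is an arithmetic sequence.
i=0: S_0 = 11 + 17*0 = 11
i=1: S_1 = 11 + 17*1 = 28
i=2: S_2 = 11 + 17*2 = 45
i=3: S_3 = 11 + 17*3 = 62
i=4: S_4 = 11 + 17*4 = 79
i=5: S_5 = 11 + 17*5 = 96
The first 6 terms are: [11, 28, 45, 62, 79, 96]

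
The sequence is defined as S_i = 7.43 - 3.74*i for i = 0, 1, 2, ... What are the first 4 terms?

This is an arithmetic sequence.
i=0: S_0 = 7.43 + -3.74*0 = 7.43
i=1: S_1 = 7.43 + -3.74*1 = 3.69
i=2: S_2 = 7.43 + -3.74*2 = -0.05
i=3: S_3 = 7.43 + -3.74*3 = -3.79
The first 4 terms are: [7.43, 3.69, -0.05, -3.79]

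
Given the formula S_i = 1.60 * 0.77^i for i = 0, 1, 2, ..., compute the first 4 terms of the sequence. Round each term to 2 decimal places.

This is a geometric sequence.
i=0: S_0 = 1.6 * 0.77^0 = 1.6
i=1: S_1 = 1.6 * 0.77^1 ≈ 1.23
i=2: S_2 = 1.6 * 0.77^2 ≈ 0.95
i=3: S_3 = 1.6 * 0.77^3 ≈ 0.73
The first 4 terms are: [1.6, 1.23, 0.95, 0.73]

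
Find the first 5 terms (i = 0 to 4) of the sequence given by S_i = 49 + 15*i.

This is an arithmetic sequence.
i=0: S_0 = 49 + 15*0 = 49
i=1: S_1 = 49 + 15*1 = 64
i=2: S_2 = 49 + 15*2 = 79
i=3: S_3 = 49 + 15*3 = 94
i=4: S_4 = 49 + 15*4 = 109
The first 5 terms are: [49, 64, 79, 94, 109]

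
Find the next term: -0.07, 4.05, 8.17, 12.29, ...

Differences: 4.05 - -0.07 = 4.12
This is an arithmetic sequence with common difference d = 4.12.
Next term = 12.29 + 4.12 = 16.41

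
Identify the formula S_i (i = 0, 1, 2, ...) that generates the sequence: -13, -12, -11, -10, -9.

Check differences: -12 - -13 = 1
-11 - -12 = 1
Common difference d = 1.
First term a = -13.
Formula: S_i = -13 + 1*i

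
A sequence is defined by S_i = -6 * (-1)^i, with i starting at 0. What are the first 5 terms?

This is a geometric sequence.
i=0: S_0 = -6 * (-1)^0 = -6
i=1: S_1 = -6 * (-1)^1 = 6
i=2: S_2 = -6 * (-1)^2 = -6
i=3: S_3 = -6 * (-1)^3 = 6
i=4: S_4 = -6 * (-1)^4 = -6
The first 5 terms are: [-6, 6, -6, 6, -6]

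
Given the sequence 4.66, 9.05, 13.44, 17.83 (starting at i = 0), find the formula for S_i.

Check differences: 9.05 - 4.66 = 4.39
13.44 - 9.05 = 4.39
Common difference d = 4.39.
First term a = 4.66.
Formula: S_i = 4.66 + 4.39*i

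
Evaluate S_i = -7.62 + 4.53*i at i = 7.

S_7 = -7.62 + 4.53*7 = -7.62 + 31.71 = 24.09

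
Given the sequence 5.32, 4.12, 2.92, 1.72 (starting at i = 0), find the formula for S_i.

Check differences: 4.12 - 5.32 = -1.2
2.92 - 4.12 = -1.2
Common difference d = -1.2.
First term a = 5.32.
Formula: S_i = 5.32 - 1.20*i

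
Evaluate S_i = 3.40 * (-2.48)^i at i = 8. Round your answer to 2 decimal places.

S_8 = 3.4 * (-2.48)^8 ≈ 3.4 * 1430.9137 ≈ 4865.11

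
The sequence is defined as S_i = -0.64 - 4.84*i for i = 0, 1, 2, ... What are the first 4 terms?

This is an arithmetic sequence.
i=0: S_0 = -0.64 + -4.84*0 = -0.64
i=1: S_1 = -0.64 + -4.84*1 = -5.48
i=2: S_2 = -0.64 + -4.84*2 = -10.32
i=3: S_3 = -0.64 + -4.84*3 = -15.16
The first 4 terms are: [-0.64, -5.48, -10.32, -15.16]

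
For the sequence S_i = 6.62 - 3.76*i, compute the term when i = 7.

S_7 = 6.62 + -3.76*7 = 6.62 + -26.32 = -19.7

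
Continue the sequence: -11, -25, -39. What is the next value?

Differences: -25 - -11 = -14
This is an arithmetic sequence with common difference d = -14.
Next term = -39 + -14 = -53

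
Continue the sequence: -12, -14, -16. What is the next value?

Differences: -14 - -12 = -2
This is an arithmetic sequence with common difference d = -2.
Next term = -16 + -2 = -18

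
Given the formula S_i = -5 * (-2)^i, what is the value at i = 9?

S_9 = -5 * (-2)^9 = -5 * -512 = 2560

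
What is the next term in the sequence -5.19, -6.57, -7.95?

Differences: -6.57 - -5.19 = -1.38
This is an arithmetic sequence with common difference d = -1.38.
Next term = -7.95 + -1.38 = -9.33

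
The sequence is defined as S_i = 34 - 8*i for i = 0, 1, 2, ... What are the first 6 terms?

This is an arithmetic sequence.
i=0: S_0 = 34 + -8*0 = 34
i=1: S_1 = 34 + -8*1 = 26
i=2: S_2 = 34 + -8*2 = 18
i=3: S_3 = 34 + -8*3 = 10
i=4: S_4 = 34 + -8*4 = 2
i=5: S_5 = 34 + -8*5 = -6
The first 6 terms are: [34, 26, 18, 10, 2, -6]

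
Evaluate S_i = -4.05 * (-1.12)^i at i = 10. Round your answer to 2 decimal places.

S_10 = -4.05 * (-1.12)^10 ≈ -4.05 * 3.1058 ≈ -12.58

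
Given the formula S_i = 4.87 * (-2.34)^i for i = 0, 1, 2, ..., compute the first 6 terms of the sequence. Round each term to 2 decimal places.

This is a geometric sequence.
i=0: S_0 = 4.87 * (-2.34)^0 = 4.87
i=1: S_1 = 4.87 * (-2.34)^1 ≈ -11.4
i=2: S_2 = 4.87 * (-2.34)^2 ≈ 26.67
i=3: S_3 = 4.87 * (-2.34)^3 ≈ -62.4
i=4: S_4 = 4.87 * (-2.34)^4 ≈ 146.01
i=5: S_5 = 4.87 * (-2.34)^5 ≈ -341.67
The first 6 terms are: [4.87, -11.4, 26.67, -62.4, 146.01, -341.67]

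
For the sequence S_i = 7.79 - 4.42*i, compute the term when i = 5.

S_5 = 7.79 + -4.42*5 = 7.79 + -22.1 = -14.31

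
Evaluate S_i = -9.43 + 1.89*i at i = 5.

S_5 = -9.43 + 1.89*5 = -9.43 + 9.45 = 0.02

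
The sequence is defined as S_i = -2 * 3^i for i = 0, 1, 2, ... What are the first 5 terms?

This is a geometric sequence.
i=0: S_0 = -2 * 3^0 = -2
i=1: S_1 = -2 * 3^1 = -6
i=2: S_2 = -2 * 3^2 = -18
i=3: S_3 = -2 * 3^3 = -54
i=4: S_4 = -2 * 3^4 = -162
The first 5 terms are: [-2, -6, -18, -54, -162]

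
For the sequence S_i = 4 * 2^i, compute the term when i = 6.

S_6 = 4 * 2^6 = 4 * 64 = 256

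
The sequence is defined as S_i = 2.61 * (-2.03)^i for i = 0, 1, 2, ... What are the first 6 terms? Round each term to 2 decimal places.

This is a geometric sequence.
i=0: S_0 = 2.61 * (-2.03)^0 = 2.61
i=1: S_1 = 2.61 * (-2.03)^1 ≈ -5.3
i=2: S_2 = 2.61 * (-2.03)^2 ≈ 10.76
i=3: S_3 = 2.61 * (-2.03)^3 ≈ -21.83
i=4: S_4 = 2.61 * (-2.03)^4 ≈ 44.32
i=5: S_5 = 2.61 * (-2.03)^5 ≈ -89.97
The first 6 terms are: [2.61, -5.3, 10.76, -21.83, 44.32, -89.97]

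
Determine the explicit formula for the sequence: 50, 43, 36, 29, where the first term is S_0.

Check differences: 43 - 50 = -7
36 - 43 = -7
Common difference d = -7.
First term a = 50.
Formula: S_i = 50 - 7*i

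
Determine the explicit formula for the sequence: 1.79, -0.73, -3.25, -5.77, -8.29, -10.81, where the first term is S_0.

Check differences: -0.73 - 1.79 = -2.52
-3.25 - -0.73 = -2.52
Common difference d = -2.52.
First term a = 1.79.
Formula: S_i = 1.79 - 2.52*i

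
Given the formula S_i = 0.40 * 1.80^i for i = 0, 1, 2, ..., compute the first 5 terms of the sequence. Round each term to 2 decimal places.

This is a geometric sequence.
i=0: S_0 = 0.4 * 1.8^0 = 0.4
i=1: S_1 = 0.4 * 1.8^1 = 0.72
i=2: S_2 = 0.4 * 1.8^2 ≈ 1.3
i=3: S_3 = 0.4 * 1.8^3 ≈ 2.33
i=4: S_4 = 0.4 * 1.8^4 ≈ 4.2
The first 5 terms are: [0.4, 0.72, 1.3, 2.33, 4.2]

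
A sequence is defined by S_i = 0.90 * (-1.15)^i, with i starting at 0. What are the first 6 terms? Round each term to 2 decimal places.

This is a geometric sequence.
i=0: S_0 = 0.9 * (-1.15)^0 = 0.9
i=1: S_1 = 0.9 * (-1.15)^1 ≈ -1.04
i=2: S_2 = 0.9 * (-1.15)^2 ≈ 1.19
i=3: S_3 = 0.9 * (-1.15)^3 ≈ -1.37
i=4: S_4 = 0.9 * (-1.15)^4 ≈ 1.57
i=5: S_5 = 0.9 * (-1.15)^5 ≈ -1.81
The first 6 terms are: [0.9, -1.04, 1.19, -1.37, 1.57, -1.81]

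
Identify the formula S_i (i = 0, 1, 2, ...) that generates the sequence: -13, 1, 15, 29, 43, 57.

Check differences: 1 - -13 = 14
15 - 1 = 14
Common difference d = 14.
First term a = -13.
Formula: S_i = -13 + 14*i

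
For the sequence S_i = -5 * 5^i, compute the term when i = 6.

S_6 = -5 * 5^6 = -5 * 15625 = -78125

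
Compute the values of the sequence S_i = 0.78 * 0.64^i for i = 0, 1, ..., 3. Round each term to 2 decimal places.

This is a geometric sequence.
i=0: S_0 = 0.78 * 0.64^0 = 0.78
i=1: S_1 = 0.78 * 0.64^1 ≈ 0.5
i=2: S_2 = 0.78 * 0.64^2 ≈ 0.32
i=3: S_3 = 0.78 * 0.64^3 ≈ 0.2
The first 4 terms are: [0.78, 0.5, 0.32, 0.2]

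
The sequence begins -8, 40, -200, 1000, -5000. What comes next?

Ratios: 40 / -8 = -5.0
This is a geometric sequence with common ratio r = -5.
Next term = -5000 * -5 = 25000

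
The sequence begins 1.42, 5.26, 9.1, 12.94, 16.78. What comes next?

Differences: 5.26 - 1.42 = 3.84
This is an arithmetic sequence with common difference d = 3.84.
Next term = 16.78 + 3.84 = 20.62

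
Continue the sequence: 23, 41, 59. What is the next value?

Differences: 41 - 23 = 18
This is an arithmetic sequence with common difference d = 18.
Next term = 59 + 18 = 77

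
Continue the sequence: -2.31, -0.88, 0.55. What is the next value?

Differences: -0.88 - -2.31 = 1.43
This is an arithmetic sequence with common difference d = 1.43.
Next term = 0.55 + 1.43 = 1.98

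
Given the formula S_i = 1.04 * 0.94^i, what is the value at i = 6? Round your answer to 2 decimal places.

S_6 = 1.04 * 0.94^6 ≈ 1.04 * 0.6899 ≈ 0.72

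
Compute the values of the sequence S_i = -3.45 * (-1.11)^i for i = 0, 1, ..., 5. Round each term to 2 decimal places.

This is a geometric sequence.
i=0: S_0 = -3.45 * (-1.11)^0 = -3.45
i=1: S_1 = -3.45 * (-1.11)^1 ≈ 3.83
i=2: S_2 = -3.45 * (-1.11)^2 ≈ -4.25
i=3: S_3 = -3.45 * (-1.11)^3 ≈ 4.72
i=4: S_4 = -3.45 * (-1.11)^4 ≈ -5.24
i=5: S_5 = -3.45 * (-1.11)^5 ≈ 5.81
The first 6 terms are: [-3.45, 3.83, -4.25, 4.72, -5.24, 5.81]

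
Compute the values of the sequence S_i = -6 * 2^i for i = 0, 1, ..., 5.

This is a geometric sequence.
i=0: S_0 = -6 * 2^0 = -6
i=1: S_1 = -6 * 2^1 = -12
i=2: S_2 = -6 * 2^2 = -24
i=3: S_3 = -6 * 2^3 = -48
i=4: S_4 = -6 * 2^4 = -96
i=5: S_5 = -6 * 2^5 = -192
The first 6 terms are: [-6, -12, -24, -48, -96, -192]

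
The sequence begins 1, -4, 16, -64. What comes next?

Ratios: -4 / 1 = -4.0
This is a geometric sequence with common ratio r = -4.
Next term = -64 * -4 = 256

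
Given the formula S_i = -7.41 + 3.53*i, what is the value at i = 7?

S_7 = -7.41 + 3.53*7 = -7.41 + 24.71 = 17.3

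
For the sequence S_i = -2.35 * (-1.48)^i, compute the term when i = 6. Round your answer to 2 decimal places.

S_6 = -2.35 * (-1.48)^6 ≈ -2.35 * 10.5092 ≈ -24.7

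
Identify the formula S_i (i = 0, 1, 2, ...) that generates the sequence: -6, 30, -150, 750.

Check ratios: 30 / -6 = -5.0
Common ratio r = -5.
First term a = -6.
Formula: S_i = -6 * (-5)^i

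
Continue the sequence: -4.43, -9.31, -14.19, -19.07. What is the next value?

Differences: -9.31 - -4.43 = -4.88
This is an arithmetic sequence with common difference d = -4.88.
Next term = -19.07 + -4.88 = -23.95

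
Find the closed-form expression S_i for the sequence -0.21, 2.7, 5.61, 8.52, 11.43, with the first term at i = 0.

Check differences: 2.7 - -0.21 = 2.91
5.61 - 2.7 = 2.91
Common difference d = 2.91.
First term a = -0.21.
Formula: S_i = -0.21 + 2.91*i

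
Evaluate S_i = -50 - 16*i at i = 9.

S_9 = -50 + -16*9 = -50 + -144 = -194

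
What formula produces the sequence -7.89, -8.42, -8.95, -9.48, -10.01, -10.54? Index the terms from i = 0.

Check differences: -8.42 - -7.89 = -0.53
-8.95 - -8.42 = -0.53
Common difference d = -0.53.
First term a = -7.89.
Formula: S_i = -7.89 - 0.53*i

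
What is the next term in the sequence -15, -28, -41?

Differences: -28 - -15 = -13
This is an arithmetic sequence with common difference d = -13.
Next term = -41 + -13 = -54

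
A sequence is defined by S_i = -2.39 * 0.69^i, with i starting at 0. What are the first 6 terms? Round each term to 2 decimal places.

This is a geometric sequence.
i=0: S_0 = -2.39 * 0.69^0 = -2.39
i=1: S_1 = -2.39 * 0.69^1 ≈ -1.65
i=2: S_2 = -2.39 * 0.69^2 ≈ -1.14
i=3: S_3 = -2.39 * 0.69^3 ≈ -0.79
i=4: S_4 = -2.39 * 0.69^4 ≈ -0.54
i=5: S_5 = -2.39 * 0.69^5 ≈ -0.37
The first 6 terms are: [-2.39, -1.65, -1.14, -0.79, -0.54, -0.37]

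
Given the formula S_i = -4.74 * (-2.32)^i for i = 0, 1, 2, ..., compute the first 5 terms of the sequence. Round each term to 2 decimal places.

This is a geometric sequence.
i=0: S_0 = -4.74 * (-2.32)^0 = -4.74
i=1: S_1 = -4.74 * (-2.32)^1 ≈ 11.0
i=2: S_2 = -4.74 * (-2.32)^2 ≈ -25.51
i=3: S_3 = -4.74 * (-2.32)^3 ≈ 59.19
i=4: S_4 = -4.74 * (-2.32)^4 ≈ -137.32
The first 5 terms are: [-4.74, 11.0, -25.51, 59.19, -137.32]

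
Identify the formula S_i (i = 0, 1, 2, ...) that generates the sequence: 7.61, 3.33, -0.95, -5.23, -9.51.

Check differences: 3.33 - 7.61 = -4.28
-0.95 - 3.33 = -4.28
Common difference d = -4.28.
First term a = 7.61.
Formula: S_i = 7.61 - 4.28*i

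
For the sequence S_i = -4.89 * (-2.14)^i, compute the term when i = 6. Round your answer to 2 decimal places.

S_6 = -4.89 * (-2.14)^6 ≈ -4.89 * 96.0467 ≈ -469.67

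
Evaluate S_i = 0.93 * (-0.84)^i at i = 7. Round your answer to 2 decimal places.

S_7 = 0.93 * (-0.84)^7 ≈ 0.93 * -0.2951 ≈ -0.27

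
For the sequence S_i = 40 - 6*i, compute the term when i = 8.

S_8 = 40 + -6*8 = 40 + -48 = -8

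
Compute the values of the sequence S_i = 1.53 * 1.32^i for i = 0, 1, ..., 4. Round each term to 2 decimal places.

This is a geometric sequence.
i=0: S_0 = 1.53 * 1.32^0 = 1.53
i=1: S_1 = 1.53 * 1.32^1 ≈ 2.02
i=2: S_2 = 1.53 * 1.32^2 ≈ 2.67
i=3: S_3 = 1.53 * 1.32^3 ≈ 3.52
i=4: S_4 = 1.53 * 1.32^4 ≈ 4.65
The first 5 terms are: [1.53, 2.02, 2.67, 3.52, 4.65]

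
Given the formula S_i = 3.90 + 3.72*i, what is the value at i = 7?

S_7 = 3.9 + 3.72*7 = 3.9 + 26.04 = 29.94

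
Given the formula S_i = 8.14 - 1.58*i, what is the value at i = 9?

S_9 = 8.14 + -1.58*9 = 8.14 + -14.22 = -6.08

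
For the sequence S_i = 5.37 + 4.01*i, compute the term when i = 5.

S_5 = 5.37 + 4.01*5 = 5.37 + 20.05 = 25.42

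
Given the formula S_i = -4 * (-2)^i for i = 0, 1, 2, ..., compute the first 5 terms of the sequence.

This is a geometric sequence.
i=0: S_0 = -4 * (-2)^0 = -4
i=1: S_1 = -4 * (-2)^1 = 8
i=2: S_2 = -4 * (-2)^2 = -16
i=3: S_3 = -4 * (-2)^3 = 32
i=4: S_4 = -4 * (-2)^4 = -64
The first 5 terms are: [-4, 8, -16, 32, -64]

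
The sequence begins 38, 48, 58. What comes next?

Differences: 48 - 38 = 10
This is an arithmetic sequence with common difference d = 10.
Next term = 58 + 10 = 68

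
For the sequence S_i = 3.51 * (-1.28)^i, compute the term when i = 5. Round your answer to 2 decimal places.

S_5 = 3.51 * (-1.28)^5 ≈ 3.51 * -3.436 ≈ -12.06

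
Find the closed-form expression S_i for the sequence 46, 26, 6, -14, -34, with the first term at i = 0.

Check differences: 26 - 46 = -20
6 - 26 = -20
Common difference d = -20.
First term a = 46.
Formula: S_i = 46 - 20*i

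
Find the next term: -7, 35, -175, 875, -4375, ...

Ratios: 35 / -7 = -5.0
This is a geometric sequence with common ratio r = -5.
Next term = -4375 * -5 = 21875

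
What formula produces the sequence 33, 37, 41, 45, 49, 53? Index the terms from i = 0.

Check differences: 37 - 33 = 4
41 - 37 = 4
Common difference d = 4.
First term a = 33.
Formula: S_i = 33 + 4*i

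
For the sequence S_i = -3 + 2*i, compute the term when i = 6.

S_6 = -3 + 2*6 = -3 + 12 = 9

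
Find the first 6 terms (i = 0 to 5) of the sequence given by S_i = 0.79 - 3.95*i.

This is an arithmetic sequence.
i=0: S_0 = 0.79 + -3.95*0 = 0.79
i=1: S_1 = 0.79 + -3.95*1 = -3.16
i=2: S_2 = 0.79 + -3.95*2 = -7.11
i=3: S_3 = 0.79 + -3.95*3 = -11.06
i=4: S_4 = 0.79 + -3.95*4 = -15.01
i=5: S_5 = 0.79 + -3.95*5 = -18.96
The first 6 terms are: [0.79, -3.16, -7.11, -11.06, -15.01, -18.96]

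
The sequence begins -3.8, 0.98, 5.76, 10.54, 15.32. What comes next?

Differences: 0.98 - -3.8 = 4.78
This is an arithmetic sequence with common difference d = 4.78.
Next term = 15.32 + 4.78 = 20.1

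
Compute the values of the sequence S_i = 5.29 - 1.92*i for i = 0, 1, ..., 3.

This is an arithmetic sequence.
i=0: S_0 = 5.29 + -1.92*0 = 5.29
i=1: S_1 = 5.29 + -1.92*1 = 3.37
i=2: S_2 = 5.29 + -1.92*2 = 1.45
i=3: S_3 = 5.29 + -1.92*3 = -0.47
The first 4 terms are: [5.29, 3.37, 1.45, -0.47]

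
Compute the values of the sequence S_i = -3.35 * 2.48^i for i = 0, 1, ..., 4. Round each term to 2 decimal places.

This is a geometric sequence.
i=0: S_0 = -3.35 * 2.48^0 = -3.35
i=1: S_1 = -3.35 * 2.48^1 ≈ -8.31
i=2: S_2 = -3.35 * 2.48^2 ≈ -20.6
i=3: S_3 = -3.35 * 2.48^3 ≈ -51.1
i=4: S_4 = -3.35 * 2.48^4 ≈ -126.72
The first 5 terms are: [-3.35, -8.31, -20.6, -51.1, -126.72]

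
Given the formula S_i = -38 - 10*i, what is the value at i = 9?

S_9 = -38 + -10*9 = -38 + -90 = -128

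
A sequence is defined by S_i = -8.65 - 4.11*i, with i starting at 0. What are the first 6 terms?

This is an arithmetic sequence.
i=0: S_0 = -8.65 + -4.11*0 = -8.65
i=1: S_1 = -8.65 + -4.11*1 = -12.76
i=2: S_2 = -8.65 + -4.11*2 = -16.87
i=3: S_3 = -8.65 + -4.11*3 = -20.98
i=4: S_4 = -8.65 + -4.11*4 = -25.09
i=5: S_5 = -8.65 + -4.11*5 = -29.2
The first 6 terms are: [-8.65, -12.76, -16.87, -20.98, -25.09, -29.2]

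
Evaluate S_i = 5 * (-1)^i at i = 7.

S_7 = 5 * (-1)^7 = 5 * -1 = -5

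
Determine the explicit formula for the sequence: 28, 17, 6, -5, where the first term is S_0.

Check differences: 17 - 28 = -11
6 - 17 = -11
Common difference d = -11.
First term a = 28.
Formula: S_i = 28 - 11*i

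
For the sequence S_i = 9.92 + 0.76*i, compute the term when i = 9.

S_9 = 9.92 + 0.76*9 = 9.92 + 6.84 = 16.76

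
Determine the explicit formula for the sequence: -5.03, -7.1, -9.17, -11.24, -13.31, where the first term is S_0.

Check differences: -7.1 - -5.03 = -2.07
-9.17 - -7.1 = -2.07
Common difference d = -2.07.
First term a = -5.03.
Formula: S_i = -5.03 - 2.07*i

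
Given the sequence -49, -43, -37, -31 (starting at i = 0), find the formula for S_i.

Check differences: -43 - -49 = 6
-37 - -43 = 6
Common difference d = 6.
First term a = -49.
Formula: S_i = -49 + 6*i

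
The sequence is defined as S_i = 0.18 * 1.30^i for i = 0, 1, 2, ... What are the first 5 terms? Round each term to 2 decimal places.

This is a geometric sequence.
i=0: S_0 = 0.18 * 1.3^0 = 0.18
i=1: S_1 = 0.18 * 1.3^1 ≈ 0.23
i=2: S_2 = 0.18 * 1.3^2 ≈ 0.3
i=3: S_3 = 0.18 * 1.3^3 ≈ 0.4
i=4: S_4 = 0.18 * 1.3^4 ≈ 0.51
The first 5 terms are: [0.18, 0.23, 0.3, 0.4, 0.51]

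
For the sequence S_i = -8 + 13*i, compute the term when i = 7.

S_7 = -8 + 13*7 = -8 + 91 = 83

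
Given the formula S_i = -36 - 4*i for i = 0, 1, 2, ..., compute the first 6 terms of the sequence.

This is an arithmetic sequence.
i=0: S_0 = -36 + -4*0 = -36
i=1: S_1 = -36 + -4*1 = -40
i=2: S_2 = -36 + -4*2 = -44
i=3: S_3 = -36 + -4*3 = -48
i=4: S_4 = -36 + -4*4 = -52
i=5: S_5 = -36 + -4*5 = -56
The first 6 terms are: [-36, -40, -44, -48, -52, -56]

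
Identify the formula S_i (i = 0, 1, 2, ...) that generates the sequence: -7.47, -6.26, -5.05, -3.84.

Check differences: -6.26 - -7.47 = 1.21
-5.05 - -6.26 = 1.21
Common difference d = 1.21.
First term a = -7.47.
Formula: S_i = -7.47 + 1.21*i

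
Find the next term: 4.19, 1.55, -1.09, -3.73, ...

Differences: 1.55 - 4.19 = -2.64
This is an arithmetic sequence with common difference d = -2.64.
Next term = -3.73 + -2.64 = -6.37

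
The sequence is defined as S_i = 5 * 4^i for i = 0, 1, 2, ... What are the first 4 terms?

This is a geometric sequence.
i=0: S_0 = 5 * 4^0 = 5
i=1: S_1 = 5 * 4^1 = 20
i=2: S_2 = 5 * 4^2 = 80
i=3: S_3 = 5 * 4^3 = 320
The first 4 terms are: [5, 20, 80, 320]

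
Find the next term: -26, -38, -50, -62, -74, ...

Differences: -38 - -26 = -12
This is an arithmetic sequence with common difference d = -12.
Next term = -74 + -12 = -86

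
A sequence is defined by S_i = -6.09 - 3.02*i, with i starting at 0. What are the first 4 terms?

This is an arithmetic sequence.
i=0: S_0 = -6.09 + -3.02*0 = -6.09
i=1: S_1 = -6.09 + -3.02*1 = -9.11
i=2: S_2 = -6.09 + -3.02*2 = -12.13
i=3: S_3 = -6.09 + -3.02*3 = -15.15
The first 4 terms are: [-6.09, -9.11, -12.13, -15.15]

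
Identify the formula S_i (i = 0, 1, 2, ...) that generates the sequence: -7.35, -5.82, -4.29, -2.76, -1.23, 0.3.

Check differences: -5.82 - -7.35 = 1.53
-4.29 - -5.82 = 1.53
Common difference d = 1.53.
First term a = -7.35.
Formula: S_i = -7.35 + 1.53*i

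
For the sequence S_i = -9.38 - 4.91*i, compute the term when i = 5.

S_5 = -9.38 + -4.91*5 = -9.38 + -24.55 = -33.93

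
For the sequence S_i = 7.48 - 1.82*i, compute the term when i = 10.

S_10 = 7.48 + -1.82*10 = 7.48 + -18.2 = -10.72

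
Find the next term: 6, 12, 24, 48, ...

Ratios: 12 / 6 = 2.0
This is a geometric sequence with common ratio r = 2.
Next term = 48 * 2 = 96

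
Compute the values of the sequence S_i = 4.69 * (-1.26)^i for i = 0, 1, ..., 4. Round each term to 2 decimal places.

This is a geometric sequence.
i=0: S_0 = 4.69 * (-1.26)^0 = 4.69
i=1: S_1 = 4.69 * (-1.26)^1 ≈ -5.91
i=2: S_2 = 4.69 * (-1.26)^2 ≈ 7.45
i=3: S_3 = 4.69 * (-1.26)^3 ≈ -9.38
i=4: S_4 = 4.69 * (-1.26)^4 ≈ 11.82
The first 5 terms are: [4.69, -5.91, 7.45, -9.38, 11.82]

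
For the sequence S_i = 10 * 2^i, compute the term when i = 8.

S_8 = 10 * 2^8 = 10 * 256 = 2560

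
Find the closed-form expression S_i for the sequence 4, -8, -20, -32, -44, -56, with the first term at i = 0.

Check differences: -8 - 4 = -12
-20 - -8 = -12
Common difference d = -12.
First term a = 4.
Formula: S_i = 4 - 12*i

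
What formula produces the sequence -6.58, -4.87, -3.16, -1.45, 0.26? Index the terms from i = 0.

Check differences: -4.87 - -6.58 = 1.71
-3.16 - -4.87 = 1.71
Common difference d = 1.71.
First term a = -6.58.
Formula: S_i = -6.58 + 1.71*i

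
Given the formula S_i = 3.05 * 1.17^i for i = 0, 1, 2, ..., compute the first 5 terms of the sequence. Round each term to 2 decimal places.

This is a geometric sequence.
i=0: S_0 = 3.05 * 1.17^0 = 3.05
i=1: S_1 = 3.05 * 1.17^1 ≈ 3.57
i=2: S_2 = 3.05 * 1.17^2 ≈ 4.18
i=3: S_3 = 3.05 * 1.17^3 ≈ 4.88
i=4: S_4 = 3.05 * 1.17^4 ≈ 5.72
The first 5 terms are: [3.05, 3.57, 4.18, 4.88, 5.72]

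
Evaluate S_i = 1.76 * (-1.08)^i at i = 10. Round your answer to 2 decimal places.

S_10 = 1.76 * (-1.08)^10 ≈ 1.76 * 2.1589 ≈ 3.8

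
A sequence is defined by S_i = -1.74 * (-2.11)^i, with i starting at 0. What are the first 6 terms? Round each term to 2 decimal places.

This is a geometric sequence.
i=0: S_0 = -1.74 * (-2.11)^0 = -1.74
i=1: S_1 = -1.74 * (-2.11)^1 ≈ 3.67
i=2: S_2 = -1.74 * (-2.11)^2 ≈ -7.75
i=3: S_3 = -1.74 * (-2.11)^3 ≈ 16.35
i=4: S_4 = -1.74 * (-2.11)^4 ≈ -34.49
i=5: S_5 = -1.74 * (-2.11)^5 ≈ 72.77
The first 6 terms are: [-1.74, 3.67, -7.75, 16.35, -34.49, 72.77]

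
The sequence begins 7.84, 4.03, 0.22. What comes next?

Differences: 4.03 - 7.84 = -3.81
This is an arithmetic sequence with common difference d = -3.81.
Next term = 0.22 + -3.81 = -3.59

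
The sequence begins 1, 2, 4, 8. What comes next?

Ratios: 2 / 1 = 2.0
This is a geometric sequence with common ratio r = 2.
Next term = 8 * 2 = 16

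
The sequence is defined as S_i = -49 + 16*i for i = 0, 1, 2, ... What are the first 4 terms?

This is an arithmetic sequence.
i=0: S_0 = -49 + 16*0 = -49
i=1: S_1 = -49 + 16*1 = -33
i=2: S_2 = -49 + 16*2 = -17
i=3: S_3 = -49 + 16*3 = -1
The first 4 terms are: [-49, -33, -17, -1]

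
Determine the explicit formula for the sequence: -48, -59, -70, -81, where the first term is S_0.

Check differences: -59 - -48 = -11
-70 - -59 = -11
Common difference d = -11.
First term a = -48.
Formula: S_i = -48 - 11*i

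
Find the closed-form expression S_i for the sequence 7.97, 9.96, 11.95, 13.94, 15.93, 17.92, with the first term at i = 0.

Check differences: 9.96 - 7.97 = 1.99
11.95 - 9.96 = 1.99
Common difference d = 1.99.
First term a = 7.97.
Formula: S_i = 7.97 + 1.99*i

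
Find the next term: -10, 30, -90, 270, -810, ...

Ratios: 30 / -10 = -3.0
This is a geometric sequence with common ratio r = -3.
Next term = -810 * -3 = 2430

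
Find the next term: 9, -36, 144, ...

Ratios: -36 / 9 = -4.0
This is a geometric sequence with common ratio r = -4.
Next term = 144 * -4 = -576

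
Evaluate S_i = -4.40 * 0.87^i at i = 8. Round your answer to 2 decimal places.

S_8 = -4.4 * 0.87^8 ≈ -4.4 * 0.3282 ≈ -1.44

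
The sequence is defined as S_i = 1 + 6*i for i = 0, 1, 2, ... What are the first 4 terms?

This is an arithmetic sequence.
i=0: S_0 = 1 + 6*0 = 1
i=1: S_1 = 1 + 6*1 = 7
i=2: S_2 = 1 + 6*2 = 13
i=3: S_3 = 1 + 6*3 = 19
The first 4 terms are: [1, 7, 13, 19]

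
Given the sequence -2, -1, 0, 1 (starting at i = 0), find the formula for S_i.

Check differences: -1 - -2 = 1
0 - -1 = 1
Common difference d = 1.
First term a = -2.
Formula: S_i = -2 + 1*i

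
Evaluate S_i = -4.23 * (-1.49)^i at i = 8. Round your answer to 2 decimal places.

S_8 = -4.23 * (-1.49)^8 ≈ -4.23 * 24.2935 ≈ -102.76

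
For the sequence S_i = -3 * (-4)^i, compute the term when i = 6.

S_6 = -3 * (-4)^6 = -3 * 4096 = -12288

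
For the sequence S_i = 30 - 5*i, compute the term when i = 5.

S_5 = 30 + -5*5 = 30 + -25 = 5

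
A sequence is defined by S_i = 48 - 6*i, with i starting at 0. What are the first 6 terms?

This is an arithmetic sequence.
i=0: S_0 = 48 + -6*0 = 48
i=1: S_1 = 48 + -6*1 = 42
i=2: S_2 = 48 + -6*2 = 36
i=3: S_3 = 48 + -6*3 = 30
i=4: S_4 = 48 + -6*4 = 24
i=5: S_5 = 48 + -6*5 = 18
The first 6 terms are: [48, 42, 36, 30, 24, 18]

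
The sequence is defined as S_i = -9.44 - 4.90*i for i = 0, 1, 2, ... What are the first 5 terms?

This is an arithmetic sequence.
i=0: S_0 = -9.44 + -4.9*0 = -9.44
i=1: S_1 = -9.44 + -4.9*1 = -14.34
i=2: S_2 = -9.44 + -4.9*2 = -19.24
i=3: S_3 = -9.44 + -4.9*3 = -24.14
i=4: S_4 = -9.44 + -4.9*4 = -29.04
The first 5 terms are: [-9.44, -14.34, -19.24, -24.14, -29.04]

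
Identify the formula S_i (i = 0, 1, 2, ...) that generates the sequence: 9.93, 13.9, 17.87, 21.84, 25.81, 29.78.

Check differences: 13.9 - 9.93 = 3.97
17.87 - 13.9 = 3.97
Common difference d = 3.97.
First term a = 9.93.
Formula: S_i = 9.93 + 3.97*i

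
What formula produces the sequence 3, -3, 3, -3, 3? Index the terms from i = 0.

Check ratios: -3 / 3 = -1.0
Common ratio r = -1.
First term a = 3.
Formula: S_i = 3 * (-1)^i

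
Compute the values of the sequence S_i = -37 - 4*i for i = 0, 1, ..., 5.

This is an arithmetic sequence.
i=0: S_0 = -37 + -4*0 = -37
i=1: S_1 = -37 + -4*1 = -41
i=2: S_2 = -37 + -4*2 = -45
i=3: S_3 = -37 + -4*3 = -49
i=4: S_4 = -37 + -4*4 = -53
i=5: S_5 = -37 + -4*5 = -57
The first 6 terms are: [-37, -41, -45, -49, -53, -57]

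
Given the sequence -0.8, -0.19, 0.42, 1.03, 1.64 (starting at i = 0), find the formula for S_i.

Check differences: -0.19 - -0.8 = 0.61
0.42 - -0.19 = 0.61
Common difference d = 0.61.
First term a = -0.8.
Formula: S_i = -0.80 + 0.61*i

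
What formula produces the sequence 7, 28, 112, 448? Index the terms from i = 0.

Check ratios: 28 / 7 = 4.0
Common ratio r = 4.
First term a = 7.
Formula: S_i = 7 * 4^i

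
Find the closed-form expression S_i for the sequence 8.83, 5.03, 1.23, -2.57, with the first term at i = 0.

Check differences: 5.03 - 8.83 = -3.8
1.23 - 5.03 = -3.8
Common difference d = -3.8.
First term a = 8.83.
Formula: S_i = 8.83 - 3.80*i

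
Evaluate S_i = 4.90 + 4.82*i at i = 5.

S_5 = 4.9 + 4.82*5 = 4.9 + 24.1 = 29.0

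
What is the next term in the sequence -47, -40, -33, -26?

Differences: -40 - -47 = 7
This is an arithmetic sequence with common difference d = 7.
Next term = -26 + 7 = -19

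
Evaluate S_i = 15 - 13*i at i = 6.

S_6 = 15 + -13*6 = 15 + -78 = -63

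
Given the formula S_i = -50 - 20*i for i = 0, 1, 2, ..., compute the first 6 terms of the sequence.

This is an arithmetic sequence.
i=0: S_0 = -50 + -20*0 = -50
i=1: S_1 = -50 + -20*1 = -70
i=2: S_2 = -50 + -20*2 = -90
i=3: S_3 = -50 + -20*3 = -110
i=4: S_4 = -50 + -20*4 = -130
i=5: S_5 = -50 + -20*5 = -150
The first 6 terms are: [-50, -70, -90, -110, -130, -150]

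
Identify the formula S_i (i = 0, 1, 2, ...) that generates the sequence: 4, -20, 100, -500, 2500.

Check ratios: -20 / 4 = -5.0
Common ratio r = -5.
First term a = 4.
Formula: S_i = 4 * (-5)^i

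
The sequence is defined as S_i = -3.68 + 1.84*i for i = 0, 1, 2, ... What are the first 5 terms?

This is an arithmetic sequence.
i=0: S_0 = -3.68 + 1.84*0 = -3.68
i=1: S_1 = -3.68 + 1.84*1 = -1.84
i=2: S_2 = -3.68 + 1.84*2 = 0.0
i=3: S_3 = -3.68 + 1.84*3 = 1.84
i=4: S_4 = -3.68 + 1.84*4 = 3.68
The first 5 terms are: [-3.68, -1.84, 0.0, 1.84, 3.68]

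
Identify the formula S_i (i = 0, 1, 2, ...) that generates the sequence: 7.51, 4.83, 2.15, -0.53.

Check differences: 4.83 - 7.51 = -2.68
2.15 - 4.83 = -2.68
Common difference d = -2.68.
First term a = 7.51.
Formula: S_i = 7.51 - 2.68*i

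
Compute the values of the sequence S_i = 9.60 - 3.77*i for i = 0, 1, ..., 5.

This is an arithmetic sequence.
i=0: S_0 = 9.6 + -3.77*0 = 9.6
i=1: S_1 = 9.6 + -3.77*1 = 5.83
i=2: S_2 = 9.6 + -3.77*2 = 2.06
i=3: S_3 = 9.6 + -3.77*3 = -1.71
i=4: S_4 = 9.6 + -3.77*4 = -5.48
i=5: S_5 = 9.6 + -3.77*5 = -9.25
The first 6 terms are: [9.6, 5.83, 2.06, -1.71, -5.48, -9.25]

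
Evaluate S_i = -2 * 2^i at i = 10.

S_10 = -2 * 2^10 = -2 * 1024 = -2048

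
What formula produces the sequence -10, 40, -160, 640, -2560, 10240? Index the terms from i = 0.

Check ratios: 40 / -10 = -4.0
Common ratio r = -4.
First term a = -10.
Formula: S_i = -10 * (-4)^i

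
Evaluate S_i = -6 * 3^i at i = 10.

S_10 = -6 * 3^10 = -6 * 59049 = -354294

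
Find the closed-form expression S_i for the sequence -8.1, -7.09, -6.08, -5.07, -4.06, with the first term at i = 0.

Check differences: -7.09 - -8.1 = 1.01
-6.08 - -7.09 = 1.01
Common difference d = 1.01.
First term a = -8.1.
Formula: S_i = -8.10 + 1.01*i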